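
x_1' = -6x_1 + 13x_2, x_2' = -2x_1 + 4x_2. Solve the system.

Coefficient matrix A = [[-6, 13], [-2, 4]].
Characteristic polynomial det(A - λI) = λ^2 + 2λ + 2 = 0.
Eigenvalues λ = -1 ± i (complex conjugate pair).
For λ=-1+i: an eigenvector is (3,1) - i(-2,-1) = (3 + 2i, 1 + i).
A real fundamental pair from Re and Im of e^((-1+i)t)v: X_1 = e^(-t)(cos(t)·(3,1) + sin(t)·(-2,-1)), X_2 = e^(-t)(sin(t)·(3,1) - cos(t)·(-2,-1)).
General solution: C_1X_1 + C_2X_2.

x_1(t) = -2C_1e^(-t)sin(t) + 3C_1e^(-t)cos(t) + 3C_2e^(-t)sin(t) + 2C_2e^(-t)cos(t), x_2(t) = -C_1e^(-t)sin(t) + C_1e^(-t)cos(t) + C_2e^(-t)sin(t) + C_2e^(-t)cos(t)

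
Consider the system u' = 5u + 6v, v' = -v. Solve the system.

Coefficient matrix A = [[5, 6], [0, -1]].
Characteristic polynomial det(A - λI) = λ^2 - 4λ - 5 = 0.
Eigenvalues λ = -1, 5.
For λ=-1: (A-λI) row 1 is [6, 6], so an eigenvector is (1, -1).
For λ=5: (A-λI) row 1 is [0, 6], so an eigenvector is (1, 0).
General solution: K_1e^(-t)(1,-1) + K_2e^(5t)(1,0).

u(t) = K_1e^(-t) + K_2e^(5t), v(t) = -K_1e^(-t)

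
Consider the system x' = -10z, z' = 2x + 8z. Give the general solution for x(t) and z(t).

Coefficient matrix A = [[0, -10], [2, 8]].
Characteristic polynomial det(A - λI) = λ^2 - 8λ + 20 = 0.
Eigenvalues λ = 4 ± 2i (complex conjugate pair).
For λ=4+2i: an eigenvector is (-2,1) - i(-1,0) = (-2 + i, 1).
A real fundamental pair from Re and Im of e^((4+2i)t)v: X_1 = e^(4t)(cos(2t)·(-2,1) + sin(2t)·(-1,0)), X_2 = e^(4t)(sin(2t)·(-2,1) - cos(2t)·(-1,0)).
General solution: K_1X_1 + K_2X_2.

x(t) = -K_1e^(4t)sin(2t) - 2K_1e^(4t)cos(2t) - 2K_2e^(4t)sin(2t) + K_2e^(4t)cos(2t), z(t) = K_1e^(4t)cos(2t) + K_2e^(4t)sin(2t)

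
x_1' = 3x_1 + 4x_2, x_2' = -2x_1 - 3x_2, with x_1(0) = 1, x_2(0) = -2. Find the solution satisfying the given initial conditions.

x_1(t) = -2e^(t) + 3e^(-t), x_2(t) = e^(t) - 3e^(-t)

Coefficient matrix A = [[3, 4], [-2, -3]].
Characteristic polynomial det(A - λI) = λ^2 - 1 = 0.
Eigenvalues λ = -1, 1.
For λ=-1: (A-λI) row 1 is [4, 4], so an eigenvector is (-1, 1).
For λ=1: (A-λI) row 1 is [2, 4], so an eigenvector is (-2, 1).
General solution: K_1e^(-t)(-1,1) + K_2e^(t)(-2,1).
Applying x_1(0)=1, x_2(0)=-2 gives K_1=-3, K_2=1.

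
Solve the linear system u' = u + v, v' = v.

u(t) = -K_1e^(t) - K_2te^(t) + 2K_2e^(t), v(t) = -K_2e^(t)

Coefficient matrix A = [[1, 1], [0, 1]].
Characteristic polynomial det(A - λI) = λ^2 - 2λ + 1 = 0.
Single eigenvalue λ = 1 with algebraic multiplicity 2.
Eigenvector v = (-1,0); generalized eigenvector w with (A-λI)w=v is (2,-1).
General solution: e^(t)[K_1·v + K_2·(t·v + w)].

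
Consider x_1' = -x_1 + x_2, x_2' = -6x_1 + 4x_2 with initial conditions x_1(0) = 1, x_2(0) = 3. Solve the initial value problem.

x_1(t) = e^(2t), x_2(t) = 3e^(2t)

Coefficient matrix A = [[-1, 1], [-6, 4]].
Characteristic polynomial det(A - λI) = λ^2 - 3λ + 2 = 0.
Eigenvalues λ = 2, 1.
For λ=2: (A-λI) row 1 is [-3, 1], so an eigenvector is (1, 3).
For λ=1: (A-λI) row 1 is [-2, 1], so an eigenvector is (1, 2).
General solution: K_1e^(2t)(1,3) + K_2e^(t)(1,2).
Applying x_1(0)=1, x_2(0)=3 gives K_1=1, K_2=0.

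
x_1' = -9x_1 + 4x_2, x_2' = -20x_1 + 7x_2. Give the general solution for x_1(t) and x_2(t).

x_1(t) = K_1e^(-t)sin(4t) - K_2e^(-t)cos(4t), x_2(t) = 2K_1e^(-t)sin(4t) + K_1e^(-t)cos(4t) + K_2e^(-t)sin(4t) - 2K_2e^(-t)cos(4t)

Coefficient matrix A = [[-9, 4], [-20, 7]].
Characteristic polynomial det(A - λI) = λ^2 + 2λ + 17 = 0.
Eigenvalues λ = -1 ± 4i (complex conjugate pair).
For λ=-1+4i: an eigenvector is (0,1) - i(1,2) = (0 - i, 1 - 2i).
A real fundamental pair from Re and Im of e^((-1+4i)t)v: X_1 = e^(-t)(cos(4t)·(0,1) + sin(4t)·(1,2)), X_2 = e^(-t)(sin(4t)·(0,1) - cos(4t)·(1,2)).
General solution: K_1X_1 + K_2X_2.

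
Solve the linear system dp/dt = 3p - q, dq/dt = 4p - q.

Coefficient matrix A = [[3, -1], [4, -1]].
Characteristic polynomial det(A - λI) = λ^2 - 2λ + 1 = 0.
Single eigenvalue λ = 1 with algebraic multiplicity 2.
Eigenvector v = (-1,-2); generalized eigenvector w with (A-λI)w=v is (1,3).
General solution: e^(t)[c_1·v + c_2·(t·v + w)].

p(t) = -c_1e^(t) - c_2te^(t) + c_2e^(t), q(t) = -2c_1e^(t) - 2c_2te^(t) + 3c_2e^(t)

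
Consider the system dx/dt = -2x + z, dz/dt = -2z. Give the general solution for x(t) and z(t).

Coefficient matrix A = [[-2, 1], [0, -2]].
Characteristic polynomial det(A - λI) = λ^2 + 4λ + 4 = 0.
Single eigenvalue λ = -2 with algebraic multiplicity 2.
Eigenvector v = (1,0); generalized eigenvector w with (A-λI)w=v is (-3,1).
General solution: e^(-2t)[K_1·v + K_2·(t·v + w)].

x(t) = K_1e^(-2t) + K_2te^(-2t) - 3K_2e^(-2t), z(t) = K_2e^(-2t)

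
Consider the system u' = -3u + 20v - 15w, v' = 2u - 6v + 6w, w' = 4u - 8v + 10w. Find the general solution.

Coefficient matrix A = [[-3, 20, -15], [2, -6, 6], [4, -8, 10]].
det(A - λI) = 0 gives eigenvalues λ = 1, 2, -2.
For λ=1: eigenvector (5,-2,-4).
For λ=2: eigenvector (-2,1,2).
For λ=-2: eigenvector (5,-2,-3).
General solution: c_1e^(t)(5,-2,-4) + c_2e^(2t)(-2,1,2) + c_3e^(-2t)(5,-2,-3).

u(t) = 5c_1e^(t) - 2c_2e^(2t) + 5c_3e^(-2t), v(t) = -2c_1e^(t) + c_2e^(2t) - 2c_3e^(-2t), w(t) = -4c_1e^(t) + 2c_2e^(2t) - 3c_3e^(-2t)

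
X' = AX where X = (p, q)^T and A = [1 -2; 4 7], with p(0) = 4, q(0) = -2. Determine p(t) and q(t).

p(t) = -2e^(5t) + 6e^(3t), q(t) = 4e^(5t) - 6e^(3t)

Coefficient matrix A = [[1, -2], [4, 7]].
Characteristic polynomial det(A - λI) = λ^2 - 8λ + 15 = 0.
Eigenvalues λ = 3, 5.
For λ=3: (A-λI) row 1 is [-2, -2], so an eigenvector is (-1, 1).
For λ=5: (A-λI) row 1 is [-4, -2], so an eigenvector is (-1, 2).
General solution: K_1e^(3t)(-1,1) + K_2e^(5t)(-1,2).
Applying p(0)=4, q(0)=-2 gives K_1=-6, K_2=2.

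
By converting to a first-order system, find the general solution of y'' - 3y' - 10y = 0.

Let x_1 = y, x_2 = y'. Then x_1' = x_2 and x_2' = 10x_1 + 3x_2.
A = [[0,1],[10,3]]; det(A-λI) = λ^2 - 3λ - 10.
Eigenvalues λ = -2, 5 with eigenvectors (1,-2), (1,5).

y(t) = c_1e^(-2t) + c_2e^(5t)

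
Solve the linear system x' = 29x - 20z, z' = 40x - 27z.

Coefficient matrix A = [[29, -20], [40, -27]].
Characteristic polynomial det(A - λI) = λ^2 - 2λ + 17 = 0.
Eigenvalues λ = 1 ± 4i (complex conjugate pair).
For λ=1+4i: an eigenvector is (2,3) - i(-1,-1) = (2 + i, 3 + i).
A real fundamental pair from Re and Im of e^((1+4i)t)v: X_1 = e^(t)(cos(4t)·(2,3) + sin(4t)·(-1,-1)), X_2 = e^(t)(sin(4t)·(2,3) - cos(4t)·(-1,-1)).
General solution: C_1X_1 + C_2X_2.

x(t) = -C_1e^(t)sin(4t) + 2C_1e^(t)cos(4t) + 2C_2e^(t)sin(4t) + C_2e^(t)cos(4t), z(t) = -C_1e^(t)sin(4t) + 3C_1e^(t)cos(4t) + 3C_2e^(t)sin(4t) + C_2e^(t)cos(4t)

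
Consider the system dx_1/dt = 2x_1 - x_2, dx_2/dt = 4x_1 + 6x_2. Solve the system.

x_1(t) = C_1e^(4t) + C_2te^(4t) - 2C_2e^(4t), x_2(t) = -2C_1e^(4t) - 2C_2te^(4t) + 3C_2e^(4t)

Coefficient matrix A = [[2, -1], [4, 6]].
Characteristic polynomial det(A - λI) = λ^2 - 8λ + 16 = 0.
Single eigenvalue λ = 4 with algebraic multiplicity 2.
Eigenvector v = (1,-2); generalized eigenvector w with (A-λI)w=v is (-2,3).
General solution: e^(4t)[C_1·v + C_2·(t·v + w)].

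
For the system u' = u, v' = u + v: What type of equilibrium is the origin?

unstable improper node

A = [[1,0],[1,1]]; det(A-λI) = λ^2 - 2λ + 1.
repeated λ = 1 with a single eigenvector.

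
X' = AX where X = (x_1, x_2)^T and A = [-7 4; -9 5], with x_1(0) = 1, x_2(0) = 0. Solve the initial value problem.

Coefficient matrix A = [[-7, 4], [-9, 5]].
Characteristic polynomial det(A - λI) = λ^2 + 2λ + 1 = 0.
Single eigenvalue λ = -1 with algebraic multiplicity 2.
Eigenvector v = (-2,-3); generalized eigenvector w with (A-λI)w=v is (-1,-2).
General solution: e^(-t)[c_1·v + c_2·(t·v + w)].
Applying x_1(0)=1, x_2(0)=0 gives c_1=-2, c_2=3.

x_1(t) = -6te^(-t) + e^(-t), x_2(t) = -9te^(-t)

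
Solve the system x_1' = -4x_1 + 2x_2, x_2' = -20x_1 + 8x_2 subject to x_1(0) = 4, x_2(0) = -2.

Coefficient matrix A = [[-4, 2], [-20, 8]].
Characteristic polynomial det(A - λI) = λ^2 - 4λ + 8 = 0.
Eigenvalues λ = 2 ± 2i (complex conjugate pair).
For λ=2+2i: an eigenvector is (1,3) - i(0,-1) = (1, 3 + i).
A real fundamental pair from Re and Im of e^((2+2i)t)v: X_1 = e^(2t)(cos(2t)·(1,3) + sin(2t)·(0,-1)), X_2 = e^(2t)(sin(2t)·(1,3) - cos(2t)·(0,-1)).
General solution: C_1X_1 + C_2X_2.
Applying x_1(0)=4, x_2(0)=-2 gives C_1=4, C_2=-14.

x_1(t) = -14e^(2t)sin(2t) + 4e^(2t)cos(2t), x_2(t) = -46e^(2t)sin(2t) - 2e^(2t)cos(2t)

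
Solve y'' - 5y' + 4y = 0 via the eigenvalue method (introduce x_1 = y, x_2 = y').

Let x_1 = y, x_2 = y'. Then x_1' = x_2 and x_2' = -4x_1 + 5x_2.
A = [[0,1],[-4,5]]; det(A-λI) = λ^2 - 5λ + 4.
Eigenvalues λ = 4, 1 with eigenvectors (1,4), (1,1).

y(t) = K_1e^(4t) + K_2e^(t)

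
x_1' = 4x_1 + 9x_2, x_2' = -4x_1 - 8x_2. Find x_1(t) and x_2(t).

x_1(t) = 3C_1e^(-2t) + 3C_2te^(-2t) - C_2e^(-2t), x_2(t) = -2C_1e^(-2t) - 2C_2te^(-2t) + C_2e^(-2t)

Coefficient matrix A = [[4, 9], [-4, -8]].
Characteristic polynomial det(A - λI) = λ^2 + 4λ + 4 = 0.
Single eigenvalue λ = -2 with algebraic multiplicity 2.
Eigenvector v = (3,-2); generalized eigenvector w with (A-λI)w=v is (-1,1).
General solution: e^(-2t)[C_1·v + C_2·(t·v + w)].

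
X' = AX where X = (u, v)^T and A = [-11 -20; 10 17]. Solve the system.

u(t) = 3C_1e^(3t)sin(2t) + C_1e^(3t)cos(2t) + C_2e^(3t)sin(2t) - 3C_2e^(3t)cos(2t), v(t) = -2C_1e^(3t)sin(2t) - C_1e^(3t)cos(2t) - C_2e^(3t)sin(2t) + 2C_2e^(3t)cos(2t)

Coefficient matrix A = [[-11, -20], [10, 17]].
Characteristic polynomial det(A - λI) = λ^2 - 6λ + 13 = 0.
Eigenvalues λ = 3 ± 2i (complex conjugate pair).
For λ=3+2i: an eigenvector is (1,-1) - i(3,-2) = (1 - 3i, -1 + 2i).
A real fundamental pair from Re and Im of e^((3+2i)t)v: X_1 = e^(3t)(cos(2t)·(1,-1) + sin(2t)·(3,-2)), X_2 = e^(3t)(sin(2t)·(1,-1) - cos(2t)·(3,-2)).
General solution: C_1X_1 + C_2X_2.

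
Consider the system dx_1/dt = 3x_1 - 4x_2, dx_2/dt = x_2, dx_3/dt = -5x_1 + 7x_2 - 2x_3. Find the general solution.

Coefficient matrix A = [[3, -4, 0], [0, 1, 0], [-5, 7, -2]].
det(A - λI) = 0 gives eigenvalues λ = 1, 3, -2.
For λ=1: eigenvector (-2,-1,1).
For λ=3: eigenvector (-1,0,1).
For λ=-2: eigenvector (0,0,1).
General solution: C_1e^(t)(-2,-1,1) + C_2e^(3t)(-1,0,1) + C_3e^(-2t)(0,0,1).

x_1(t) = -2C_1e^(t) - C_2e^(3t), x_2(t) = -C_1e^(t), x_3(t) = C_1e^(t) + C_2e^(3t) + C_3e^(-2t)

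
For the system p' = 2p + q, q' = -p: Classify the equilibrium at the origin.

unstable improper node

A = [[2,1],[-1,0]]; det(A-λI) = λ^2 - 2λ + 1.
repeated λ = 1 with a single eigenvector.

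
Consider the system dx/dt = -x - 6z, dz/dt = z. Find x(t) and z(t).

Coefficient matrix A = [[-1, -6], [0, 1]].
Characteristic polynomial det(A - λI) = λ^2 - 1 = 0.
Eigenvalues λ = -1, 1.
For λ=-1: (A-λI) row 1 is [0, -6], so an eigenvector is (-1, 0).
For λ=1: (A-λI) row 1 is [-2, -6], so an eigenvector is (-3, 1).
General solution: C_1e^(-t)(-1,0) + C_2e^(t)(-3,1).

x(t) = -C_1e^(-t) - 3C_2e^(t), z(t) = C_2e^(t)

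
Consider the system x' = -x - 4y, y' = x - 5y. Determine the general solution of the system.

Coefficient matrix A = [[-1, -4], [1, -5]].
Characteristic polynomial det(A - λI) = λ^2 + 6λ + 9 = 0.
Single eigenvalue λ = -3 with algebraic multiplicity 2.
Eigenvector v = (-2,-1); generalized eigenvector w with (A-λI)w=v is (3,2).
General solution: e^(-3t)[K_1·v + K_2·(t·v + w)].

x(t) = -2K_1e^(-3t) - 2K_2te^(-3t) + 3K_2e^(-3t), y(t) = -K_1e^(-3t) - K_2te^(-3t) + 2K_2e^(-3t)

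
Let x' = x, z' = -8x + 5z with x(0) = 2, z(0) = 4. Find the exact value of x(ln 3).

6

A = [[1,0],[-8,5]]; eigenvalues λ = 5, 1.
Eigenvectors: (0,1) for λ=5, (-1,-2) for λ=1.
From the initial condition, c_1 = 0, c_2 = -2.
x(ln 3) = (0)(3^5)(0) + (-2)(3^1)(-1) = 6.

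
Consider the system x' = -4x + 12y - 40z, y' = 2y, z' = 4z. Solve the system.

Coefficient matrix A = [[-4, 12, -40], [0, 2, 0], [0, 0, 4]].
det(A - λI) = 0 gives eigenvalues λ = 2, -4, 4.
For λ=2: eigenvector (2,1,0).
For λ=-4: eigenvector (1,0,0).
For λ=4: eigenvector (-5,0,1).
General solution: K_1e^(2t)(2,1,0) + K_2e^(-4t)(1,0,0) + K_3e^(4t)(-5,0,1).

x(t) = 2K_1e^(2t) + K_2e^(-4t) - 5K_3e^(4t), y(t) = K_1e^(2t), z(t) = K_3e^(4t)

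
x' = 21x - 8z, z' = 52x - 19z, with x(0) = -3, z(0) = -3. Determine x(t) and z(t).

Coefficient matrix A = [[21, -8], [52, -19]].
Characteristic polynomial det(A - λI) = λ^2 - 2λ + 17 = 0.
Eigenvalues λ = 1 ± 4i (complex conjugate pair).
For λ=1+4i: an eigenvector is (-1,-3) - i(1,2) = (-1 - i, -3 - 2i).
A real fundamental pair from Re and Im of e^((1+4i)t)v: X_1 = e^(t)(cos(4t)·(-1,-3) + sin(4t)·(1,2)), X_2 = e^(t)(sin(4t)·(-1,-3) - cos(4t)·(1,2)).
General solution: c_1X_1 + c_2X_2.
Applying x(0)=-3, z(0)=-3 gives c_1=-3, c_2=6.

x(t) = -9e^(t)sin(4t) - 3e^(t)cos(4t), z(t) = -24e^(t)sin(4t) - 3e^(t)cos(4t)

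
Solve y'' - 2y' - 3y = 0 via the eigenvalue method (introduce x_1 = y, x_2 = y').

Let x_1 = y, x_2 = y'. Then x_1' = x_2 and x_2' = 3x_1 + 2x_2.
A = [[0,1],[3,2]]; det(A-λI) = λ^2 - 2λ - 3.
Eigenvalues λ = -1, 3 with eigenvectors (1,-1), (1,3).

y(t) = c_1e^(-t) + c_2e^(3t)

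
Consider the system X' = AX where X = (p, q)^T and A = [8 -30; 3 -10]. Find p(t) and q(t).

Coefficient matrix A = [[8, -30], [3, -10]].
Characteristic polynomial det(A - λI) = λ^2 + 2λ + 10 = 0.
Eigenvalues λ = -1 ± 3i (complex conjugate pair).
For λ=-1+3i: an eigenvector is (-3,-1) - i(1,0) = (-3 - i, -1).
A real fundamental pair from Re and Im of e^((-1+3i)t)v: X_1 = e^(-t)(cos(3t)·(-3,-1) + sin(3t)·(1,0)), X_2 = e^(-t)(sin(3t)·(-3,-1) - cos(3t)·(1,0)).
General solution: K_1X_1 + K_2X_2.

p(t) = K_1e^(-t)sin(3t) - 3K_1e^(-t)cos(3t) - 3K_2e^(-t)sin(3t) - K_2e^(-t)cos(3t), q(t) = -K_1e^(-t)cos(3t) - K_2e^(-t)sin(3t)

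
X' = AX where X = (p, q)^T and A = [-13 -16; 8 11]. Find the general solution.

p(t) = -2K_1e^(-5t) + K_2e^(3t), q(t) = K_1e^(-5t) - K_2e^(3t)

Coefficient matrix A = [[-13, -16], [8, 11]].
Characteristic polynomial det(A - λI) = λ^2 + 2λ - 15 = 0.
Eigenvalues λ = -5, 3.
For λ=-5: (A-λI) row 1 is [-8, -16], so an eigenvector is (-2, 1).
For λ=3: (A-λI) row 1 is [-16, -16], so an eigenvector is (1, -1).
General solution: K_1e^(-5t)(-2,1) + K_2e^(3t)(1,-1).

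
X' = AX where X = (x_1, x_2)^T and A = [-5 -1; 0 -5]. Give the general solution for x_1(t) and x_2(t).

Coefficient matrix A = [[-5, -1], [0, -5]].
Characteristic polynomial det(A - λI) = λ^2 + 10λ + 25 = 0.
Single eigenvalue λ = -5 with algebraic multiplicity 2.
Eigenvector v = (-1,0); generalized eigenvector w with (A-λI)w=v is (3,1).
General solution: e^(-5t)[K_1·v + K_2·(t·v + w)].

x_1(t) = -K_1e^(-5t) - K_2te^(-5t) + 3K_2e^(-5t), x_2(t) = K_2e^(-5t)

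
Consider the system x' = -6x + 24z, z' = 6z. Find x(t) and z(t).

Coefficient matrix A = [[-6, 24], [0, 6]].
Characteristic polynomial det(A - λI) = λ^2 - 36 = 0.
Eigenvalues λ = -6, 6.
For λ=-6: (A-λI) row 1 is [0, 24], so an eigenvector is (-1, 0).
For λ=6: (A-λI) row 1 is [-12, 24], so an eigenvector is (-2, -1).
General solution: K_1e^(-6t)(-1,0) + K_2e^(6t)(-2,-1).

x(t) = -K_1e^(-6t) - 2K_2e^(6t), z(t) = -K_2e^(6t)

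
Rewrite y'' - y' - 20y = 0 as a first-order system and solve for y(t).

Let x_1 = y, x_2 = y'. Then x_1' = x_2 and x_2' = 20x_1 + x_2.
A = [[0,1],[20,1]]; det(A-λI) = λ^2 - λ - 20.
Eigenvalues λ = 5, -4 with eigenvectors (1,5), (1,-4).

y(t) = c_1e^(5t) + c_2e^(-4t)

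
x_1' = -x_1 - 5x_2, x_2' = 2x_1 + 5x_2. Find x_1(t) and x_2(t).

x_1(t) = -2K_1e^(2t)sin(t) - K_1e^(2t)cos(t) - K_2e^(2t)sin(t) + 2K_2e^(2t)cos(t), x_2(t) = K_1e^(2t)sin(t) + K_1e^(2t)cos(t) + K_2e^(2t)sin(t) - K_2e^(2t)cos(t)

Coefficient matrix A = [[-1, -5], [2, 5]].
Characteristic polynomial det(A - λI) = λ^2 - 4λ + 5 = 0.
Eigenvalues λ = 2 ± i (complex conjugate pair).
For λ=2+i: an eigenvector is (-1,1) - i(-2,1) = (-1 + 2i, 1 - i).
A real fundamental pair from Re and Im of e^((2+i)t)v: X_1 = e^(2t)(cos(t)·(-1,1) + sin(t)·(-2,1)), X_2 = e^(2t)(sin(t)·(-1,1) - cos(t)·(-2,1)).
General solution: K_1X_1 + K_2X_2.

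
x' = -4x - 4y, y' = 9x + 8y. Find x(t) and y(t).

x(t) = 2c_1e^(2t) + 2c_2te^(2t) - c_2e^(2t), y(t) = -3c_1e^(2t) - 3c_2te^(2t) + c_2e^(2t)

Coefficient matrix A = [[-4, -4], [9, 8]].
Characteristic polynomial det(A - λI) = λ^2 - 4λ + 4 = 0.
Single eigenvalue λ = 2 with algebraic multiplicity 2.
Eigenvector v = (2,-3); generalized eigenvector w with (A-λI)w=v is (-1,1).
General solution: e^(2t)[c_1·v + c_2·(t·v + w)].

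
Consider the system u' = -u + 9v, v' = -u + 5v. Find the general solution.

u(t) = -3c_1e^(2t) - 3c_2te^(2t) - 2c_2e^(2t), v(t) = -c_1e^(2t) - c_2te^(2t) - c_2e^(2t)

Coefficient matrix A = [[-1, 9], [-1, 5]].
Characteristic polynomial det(A - λI) = λ^2 - 4λ + 4 = 0.
Single eigenvalue λ = 2 with algebraic multiplicity 2.
Eigenvector v = (-3,-1); generalized eigenvector w with (A-λI)w=v is (-2,-1).
General solution: e^(2t)[c_1·v + c_2·(t·v + w)].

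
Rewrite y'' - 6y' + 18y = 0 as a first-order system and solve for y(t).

y(t) = C_1e^(3t)cos(3t) + C_2e^(3t)sin(3t)

Let x_1 = y, x_2 = y'. Then x_1' = x_2 and x_2' = -18x_1 + 6x_2.
A = [[0,1],[-18,6]]; det(A-λI) = λ^2 - 6λ + 18.
Eigenvalues λ = 3 ± 3i.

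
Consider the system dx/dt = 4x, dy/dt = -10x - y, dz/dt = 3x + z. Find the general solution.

x(t) = C_2e^(4t), y(t) = C_1e^(-t) - 2C_2e^(4t), z(t) = C_2e^(4t) + C_3e^(t)

Coefficient matrix A = [[4, 0, 0], [-10, -1, 0], [3, 0, 1]].
det(A - λI) = 0 gives eigenvalues λ = -1, 4, 1.
For λ=-1: eigenvector (0,1,0).
For λ=4: eigenvector (1,-2,1).
For λ=1: eigenvector (0,0,1).
General solution: C_1e^(-t)(0,1,0) + C_2e^(4t)(1,-2,1) + C_3e^(t)(0,0,1).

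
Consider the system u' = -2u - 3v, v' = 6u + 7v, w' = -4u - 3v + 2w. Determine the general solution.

Coefficient matrix A = [[-2, -3, 0], [6, 7, 0], [-4, -3, 2]].
det(A - λI) = 0 gives eigenvalues λ = 2, 1, 4.
For λ=2: eigenvector (0,0,1).
For λ=1: eigenvector (-1,1,-1).
For λ=4: eigenvector (-1,2,-1).
General solution: C_1e^(2t)(0,0,1) + C_2e^(t)(-1,1,-1) + C_3e^(4t)(-1,2,-1).

u(t) = -C_2e^(t) - C_3e^(4t), v(t) = C_2e^(t) + 2C_3e^(4t), w(t) = C_1e^(2t) - C_2e^(t) - C_3e^(4t)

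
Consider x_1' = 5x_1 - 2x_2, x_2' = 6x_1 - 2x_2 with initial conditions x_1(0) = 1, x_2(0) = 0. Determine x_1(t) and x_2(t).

Coefficient matrix A = [[5, -2], [6, -2]].
Characteristic polynomial det(A - λI) = λ^2 - 3λ + 2 = 0.
Eigenvalues λ = 2, 1.
For λ=2: (A-λI) row 1 is [3, -2], so an eigenvector is (-2, -3).
For λ=1: (A-λI) row 1 is [4, -2], so an eigenvector is (1, 2).
General solution: c_1e^(2t)(-2,-3) + c_2e^(t)(1,2).
Applying x_1(0)=1, x_2(0)=0 gives c_1=-2, c_2=-3.

x_1(t) = 4e^(2t) - 3e^(t), x_2(t) = 6e^(2t) - 6e^(t)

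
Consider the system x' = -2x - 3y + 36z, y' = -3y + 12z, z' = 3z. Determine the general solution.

x(t) = K_1e^(-2t) + 3K_2e^(-3t) + 6K_3e^(3t), y(t) = K_2e^(-3t) + 2K_3e^(3t), z(t) = K_3e^(3t)

Coefficient matrix A = [[-2, -3, 36], [0, -3, 12], [0, 0, 3]].
det(A - λI) = 0 gives eigenvalues λ = -2, -3, 3.
For λ=-2: eigenvector (1,0,0).
For λ=-3: eigenvector (3,1,0).
For λ=3: eigenvector (6,2,1).
General solution: K_1e^(-2t)(1,0,0) + K_2e^(-3t)(3,1,0) + K_3e^(3t)(6,2,1).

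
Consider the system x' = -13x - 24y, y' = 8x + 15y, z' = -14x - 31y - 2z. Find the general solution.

Coefficient matrix A = [[-13, -24, 0], [8, 15, 0], [-14, -31, -2]].
det(A - λI) = 0 gives eigenvalues λ = 3, -1, -2.
For λ=3: eigenvector (-3,2,-4).
For λ=-1: eigenvector (-2,1,-3).
For λ=-2: eigenvector (0,0,1).
General solution: C_1e^(3t)(-3,2,-4) + C_2e^(-t)(-2,1,-3) + C_3e^(-2t)(0,0,1).

x(t) = -3C_1e^(3t) - 2C_2e^(-t), y(t) = 2C_1e^(3t) + C_2e^(-t), z(t) = -4C_1e^(3t) - 3C_2e^(-t) + C_3e^(-2t)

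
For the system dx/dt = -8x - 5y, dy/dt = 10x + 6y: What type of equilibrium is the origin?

stable spiral

A = [[-8,-5],[10,6]]; det(A-λI) = λ^2 + 2λ + 2.
λ = -1 ± i: negative real part.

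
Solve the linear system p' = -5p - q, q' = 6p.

p(t) = c_1e^(-2t) + c_2e^(-3t), q(t) = -3c_1e^(-2t) - 2c_2e^(-3t)

Coefficient matrix A = [[-5, -1], [6, 0]].
Characteristic polynomial det(A - λI) = λ^2 + 5λ + 6 = 0.
Eigenvalues λ = -2, -3.
For λ=-2: (A-λI) row 1 is [-3, -1], so an eigenvector is (1, -3).
For λ=-3: (A-λI) row 1 is [-2, -1], so an eigenvector is (1, -2).
General solution: c_1e^(-2t)(1,-3) + c_2e^(-3t)(1,-2).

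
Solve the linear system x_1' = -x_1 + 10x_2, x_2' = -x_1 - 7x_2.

x_1(t) = c_1e^(-4t)sin(t) - 3c_1e^(-4t)cos(t) - 3c_2e^(-4t)sin(t) - c_2e^(-4t)cos(t), x_2(t) = c_1e^(-4t)cos(t) + c_2e^(-4t)sin(t)

Coefficient matrix A = [[-1, 10], [-1, -7]].
Characteristic polynomial det(A - λI) = λ^2 + 8λ + 17 = 0.
Eigenvalues λ = -4 ± i (complex conjugate pair).
For λ=-4+i: an eigenvector is (-3,1) - i(1,0) = (-3 - i, 1).
A real fundamental pair from Re and Im of e^((-4+i)t)v: X_1 = e^(-4t)(cos(t)·(-3,1) + sin(t)·(1,0)), X_2 = e^(-4t)(sin(t)·(-3,1) - cos(t)·(1,0)).
General solution: c_1X_1 + c_2X_2.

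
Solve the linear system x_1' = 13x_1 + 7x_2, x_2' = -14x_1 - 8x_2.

x_1(t) = -K_1e^(-t) - K_2e^(6t), x_2(t) = 2K_1e^(-t) + K_2e^(6t)

Coefficient matrix A = [[13, 7], [-14, -8]].
Characteristic polynomial det(A - λI) = λ^2 - 5λ - 6 = 0.
Eigenvalues λ = -1, 6.
For λ=-1: (A-λI) row 1 is [14, 7], so an eigenvector is (-1, 2).
For λ=6: (A-λI) row 1 is [7, 7], so an eigenvector is (-1, 1).
General solution: K_1e^(-t)(-1,2) + K_2e^(6t)(-1,1).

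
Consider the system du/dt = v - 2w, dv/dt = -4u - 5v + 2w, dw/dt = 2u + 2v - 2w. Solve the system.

u(t) = -c_1e^(-4t) + 2c_2e^(-2t) - c_3e^(-t), v(t) = 2c_1e^(-4t) - 2c_2e^(-2t) + c_3e^(-t), w(t) = -c_1e^(-4t) + c_2e^(-2t)

Coefficient matrix A = [[0, 1, -2], [-4, -5, 2], [2, 2, -2]].
det(A - λI) = 0 gives eigenvalues λ = -4, -2, -1.
For λ=-4: eigenvector (-1,2,-1).
For λ=-2: eigenvector (2,-2,1).
For λ=-1: eigenvector (-1,1,0).
General solution: c_1e^(-4t)(-1,2,-1) + c_2e^(-2t)(2,-2,1) + c_3e^(-t)(-1,1,0).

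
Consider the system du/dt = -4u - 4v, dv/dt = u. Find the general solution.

u(t) = -2C_1e^(-2t) - 2C_2te^(-2t) - 3C_2e^(-2t), v(t) = C_1e^(-2t) + C_2te^(-2t) + 2C_2e^(-2t)

Coefficient matrix A = [[-4, -4], [1, 0]].
Characteristic polynomial det(A - λI) = λ^2 + 4λ + 4 = 0.
Single eigenvalue λ = -2 with algebraic multiplicity 2.
Eigenvector v = (-2,1); generalized eigenvector w with (A-λI)w=v is (-3,2).
General solution: e^(-2t)[C_1·v + C_2·(t·v + w)].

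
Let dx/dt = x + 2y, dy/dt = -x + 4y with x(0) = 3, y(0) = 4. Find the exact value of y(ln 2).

36

A = [[1,2],[-1,4]]; eigenvalues λ = 2, 3.
Eigenvectors: (-2,-1) for λ=2, (-1,-1) for λ=3.
From the initial condition, c_1 = 1, c_2 = -5.
y(ln 2) = (1)(2^2)(-1) + (-5)(2^3)(-1) = 36.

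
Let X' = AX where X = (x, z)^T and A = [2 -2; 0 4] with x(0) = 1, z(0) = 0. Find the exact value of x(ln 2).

4

A = [[2,-2],[0,4]]; eigenvalues λ = 2, 4.
Eigenvectors: (1,0) for λ=2, (1,-1) for λ=4.
From the initial condition, c_1 = 1, c_2 = 0.
x(ln 2) = (1)(2^2)(1) + (0)(2^4)(1) = 4.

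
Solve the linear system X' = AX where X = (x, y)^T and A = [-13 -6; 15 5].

x(t) = -K_1e^(-4t)sin(3t) + K_1e^(-4t)cos(3t) + K_2e^(-4t)sin(3t) + K_2e^(-4t)cos(3t), y(t) = 2K_1e^(-4t)sin(3t) - K_1e^(-4t)cos(3t) - K_2e^(-4t)sin(3t) - 2K_2e^(-4t)cos(3t)

Coefficient matrix A = [[-13, -6], [15, 5]].
Characteristic polynomial det(A - λI) = λ^2 + 8λ + 25 = 0.
Eigenvalues λ = -4 ± 3i (complex conjugate pair).
For λ=-4+3i: an eigenvector is (1,-1) - i(-1,2) = (1 + i, -1 - 2i).
A real fundamental pair from Re and Im of e^((-4+3i)t)v: X_1 = e^(-4t)(cos(3t)·(1,-1) + sin(3t)·(-1,2)), X_2 = e^(-4t)(sin(3t)·(1,-1) - cos(3t)·(-1,2)).
General solution: K_1X_1 + K_2X_2.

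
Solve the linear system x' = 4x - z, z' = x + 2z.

x(t) = C_1e^(3t) + C_2te^(3t) - C_2e^(3t), z(t) = C_1e^(3t) + C_2te^(3t) - 2C_2e^(3t)

Coefficient matrix A = [[4, -1], [1, 2]].
Characteristic polynomial det(A - λI) = λ^2 - 6λ + 9 = 0.
Single eigenvalue λ = 3 with algebraic multiplicity 2.
Eigenvector v = (1,1); generalized eigenvector w with (A-λI)w=v is (-1,-2).
General solution: e^(3t)[C_1·v + C_2·(t·v + w)].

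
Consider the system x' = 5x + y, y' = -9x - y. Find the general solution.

x(t) = C_1e^(2t) + C_2te^(2t) + C_2e^(2t), y(t) = -3C_1e^(2t) - 3C_2te^(2t) - 2C_2e^(2t)

Coefficient matrix A = [[5, 1], [-9, -1]].
Characteristic polynomial det(A - λI) = λ^2 - 4λ + 4 = 0.
Single eigenvalue λ = 2 with algebraic multiplicity 2.
Eigenvector v = (1,-3); generalized eigenvector w with (A-λI)w=v is (1,-2).
General solution: e^(2t)[C_1·v + C_2·(t·v + w)].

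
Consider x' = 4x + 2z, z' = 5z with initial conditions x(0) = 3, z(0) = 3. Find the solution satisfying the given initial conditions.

x(t) = 6e^(5t) - 3e^(4t), z(t) = 3e^(5t)

Coefficient matrix A = [[4, 2], [0, 5]].
Characteristic polynomial det(A - λI) = λ^2 - 9λ + 20 = 0.
Eigenvalues λ = 4, 5.
For λ=4: (A-λI) row 1 is [0, 2], so an eigenvector is (-1, 0).
For λ=5: (A-λI) row 1 is [-1, 2], so an eigenvector is (2, 1).
General solution: K_1e^(4t)(-1,0) + K_2e^(5t)(2,1).
Applying x(0)=3, z(0)=3 gives K_1=3, K_2=3.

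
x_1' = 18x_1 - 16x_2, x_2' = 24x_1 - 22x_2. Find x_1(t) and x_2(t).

Coefficient matrix A = [[18, -16], [24, -22]].
Characteristic polynomial det(A - λI) = λ^2 + 4λ - 12 = 0.
Eigenvalues λ = -6, 2.
For λ=-6: (A-λI) row 1 is [24, -16], so an eigenvector is (-2, -3).
For λ=2: (A-λI) row 1 is [16, -16], so an eigenvector is (-1, -1).
General solution: c_1e^(-6t)(-2,-3) + c_2e^(2t)(-1,-1).

x_1(t) = -2c_1e^(-6t) - c_2e^(2t), x_2(t) = -3c_1e^(-6t) - c_2e^(2t)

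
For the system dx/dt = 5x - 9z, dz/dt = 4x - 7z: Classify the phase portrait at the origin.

A = [[5,-9],[4,-7]]; det(A-λI) = λ^2 + 2λ + 1.
repeated λ = -1 with a single eigenvector.

stable improper node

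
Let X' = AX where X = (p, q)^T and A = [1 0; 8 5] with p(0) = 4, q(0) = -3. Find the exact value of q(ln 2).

A = [[1,0],[8,5]]; eigenvalues λ = 5, 1.
Eigenvectors: (0,1) for λ=5, (-1,2) for λ=1.
From the initial condition, c_1 = 5, c_2 = -4.
q(ln 2) = (5)(2^5)(1) + (-4)(2^1)(2) = 144.

144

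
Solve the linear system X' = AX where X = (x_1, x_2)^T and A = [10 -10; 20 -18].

Coefficient matrix A = [[10, -10], [20, -18]].
Characteristic polynomial det(A - λI) = λ^2 + 8λ + 20 = 0.
Eigenvalues λ = -4 ± 2i (complex conjugate pair).
For λ=-4+2i: an eigenvector is (-2,-3) - i(1,1) = (-2 - i, -3 - i).
A real fundamental pair from Re and Im of e^((-4+2i)t)v: X_1 = e^(-4t)(cos(2t)·(-2,-3) + sin(2t)·(1,1)), X_2 = e^(-4t)(sin(2t)·(-2,-3) - cos(2t)·(1,1)).
General solution: C_1X_1 + C_2X_2.

x_1(t) = C_1e^(-4t)sin(2t) - 2C_1e^(-4t)cos(2t) - 2C_2e^(-4t)sin(2t) - C_2e^(-4t)cos(2t), x_2(t) = C_1e^(-4t)sin(2t) - 3C_1e^(-4t)cos(2t) - 3C_2e^(-4t)sin(2t) - C_2e^(-4t)cos(2t)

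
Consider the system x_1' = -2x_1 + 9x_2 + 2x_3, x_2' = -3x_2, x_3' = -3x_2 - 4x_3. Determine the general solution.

Coefficient matrix A = [[-2, 9, 2], [0, -3, 0], [0, -3, -4]].
det(A - λI) = 0 gives eigenvalues λ = -2, -3, -4.
For λ=-2: eigenvector (1,0,0).
For λ=-3: eigenvector (-3,1,-3).
For λ=-4: eigenvector (-1,0,1).
General solution: C_1e^(-2t)(1,0,0) + C_2e^(-3t)(-3,1,-3) + C_3e^(-4t)(-1,0,1).

x_1(t) = C_1e^(-2t) - 3C_2e^(-3t) - C_3e^(-4t), x_2(t) = C_2e^(-3t), x_3(t) = -3C_2e^(-3t) + C_3e^(-4t)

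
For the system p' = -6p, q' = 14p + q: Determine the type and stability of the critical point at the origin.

A = [[-6,0],[14,1]]; det(A-λI) = λ^2 + 5λ - 6.
λ = 1, -6: opposite signs.

saddle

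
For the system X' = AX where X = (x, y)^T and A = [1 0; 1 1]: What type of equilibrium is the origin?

unstable improper node

A = [[1,0],[1,1]]; det(A-λI) = λ^2 - 2λ + 1.
repeated λ = 1 with a single eigenvector.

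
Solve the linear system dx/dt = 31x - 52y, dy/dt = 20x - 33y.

x(t) = -3c_1e^(-t)sin(4t) - 2c_1e^(-t)cos(4t) - 2c_2e^(-t)sin(4t) + 3c_2e^(-t)cos(4t), y(t) = -2c_1e^(-t)sin(4t) - c_1e^(-t)cos(4t) - c_2e^(-t)sin(4t) + 2c_2e^(-t)cos(4t)

Coefficient matrix A = [[31, -52], [20, -33]].
Characteristic polynomial det(A - λI) = λ^2 + 2λ + 17 = 0.
Eigenvalues λ = -1 ± 4i (complex conjugate pair).
For λ=-1+4i: an eigenvector is (-2,-1) - i(-3,-2) = (-2 + 3i, -1 + 2i).
A real fundamental pair from Re and Im of e^((-1+4i)t)v: X_1 = e^(-t)(cos(4t)·(-2,-1) + sin(4t)·(-3,-2)), X_2 = e^(-t)(sin(4t)·(-2,-1) - cos(4t)·(-3,-2)).
General solution: c_1X_1 + c_2X_2.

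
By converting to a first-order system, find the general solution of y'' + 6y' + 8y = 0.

Let x_1 = y, x_2 = y'. Then x_1' = x_2 and x_2' = -8x_1 - 6x_2.
A = [[0,1],[-8,-6]]; det(A-λI) = λ^2 + 6λ + 8.
Eigenvalues λ = -2, -4 with eigenvectors (1,-2), (1,-4).

y(t) = K_1e^(-2t) + K_2e^(-4t)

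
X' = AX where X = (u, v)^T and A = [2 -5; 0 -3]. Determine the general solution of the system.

Coefficient matrix A = [[2, -5], [0, -3]].
Characteristic polynomial det(A - λI) = λ^2 + λ - 6 = 0.
Eigenvalues λ = 2, -3.
For λ=2: (A-λI) row 1 is [0, -5], so an eigenvector is (1, 0).
For λ=-3: (A-λI) row 1 is [5, -5], so an eigenvector is (-1, -1).
General solution: c_1e^(2t)(1,0) + c_2e^(-3t)(-1,-1).

u(t) = c_1e^(2t) - c_2e^(-3t), v(t) = -c_2e^(-3t)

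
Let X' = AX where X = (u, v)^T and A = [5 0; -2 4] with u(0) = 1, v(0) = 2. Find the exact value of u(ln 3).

A = [[5,0],[-2,4]]; eigenvalues λ = 5, 4.
Eigenvectors: (-1,2) for λ=5, (0,-1) for λ=4.
From the initial condition, c_1 = -1, c_2 = -4.
u(ln 3) = (-1)(3^5)(-1) + (-4)(3^4)(0) = 243.

243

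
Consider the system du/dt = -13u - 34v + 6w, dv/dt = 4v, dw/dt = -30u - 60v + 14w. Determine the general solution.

Coefficient matrix A = [[-13, -34, 6], [0, 4, 0], [-30, -60, 14]].
det(A - λI) = 0 gives eigenvalues λ = -1, 2, 4.
For λ=-1: eigenvector (1,0,2).
For λ=2: eigenvector (2,0,5).
For λ=4: eigenvector (-2,1,0).
General solution: C_1e^(-t)(1,0,2) + C_2e^(2t)(2,0,5) + C_3e^(4t)(-2,1,0).

u(t) = C_1e^(-t) + 2C_2e^(2t) - 2C_3e^(4t), v(t) = C_3e^(4t), w(t) = 2C_1e^(-t) + 5C_2e^(2t)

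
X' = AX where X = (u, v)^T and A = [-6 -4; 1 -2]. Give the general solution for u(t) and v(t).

Coefficient matrix A = [[-6, -4], [1, -2]].
Characteristic polynomial det(A - λI) = λ^2 + 8λ + 16 = 0.
Single eigenvalue λ = -4 with algebraic multiplicity 2.
Eigenvector v = (2,-1); generalized eigenvector w with (A-λI)w=v is (3,-2).
General solution: e^(-4t)[C_1·v + C_2·(t·v + w)].

u(t) = 2C_1e^(-4t) + 2C_2te^(-4t) + 3C_2e^(-4t), v(t) = -C_1e^(-4t) - C_2te^(-4t) - 2C_2e^(-4t)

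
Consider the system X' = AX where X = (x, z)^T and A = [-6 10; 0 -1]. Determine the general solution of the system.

Coefficient matrix A = [[-6, 10], [0, -1]].
Characteristic polynomial det(A - λI) = λ^2 + 7λ + 6 = 0.
Eigenvalues λ = -1, -6.
For λ=-1: (A-λI) row 1 is [-5, 10], so an eigenvector is (-2, -1).
For λ=-6: (A-λI) row 1 is [0, 10], so an eigenvector is (1, 0).
General solution: c_1e^(-t)(-2,-1) + c_2e^(-6t)(1,0).

x(t) = -2c_1e^(-t) + c_2e^(-6t), z(t) = -c_1e^(-t)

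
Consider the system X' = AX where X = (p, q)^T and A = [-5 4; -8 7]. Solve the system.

Coefficient matrix A = [[-5, 4], [-8, 7]].
Characteristic polynomial det(A - λI) = λ^2 - 2λ - 3 = 0.
Eigenvalues λ = 3, -1.
For λ=3: (A-λI) row 1 is [-8, 4], so an eigenvector is (1, 2).
For λ=-1: (A-λI) row 1 is [-4, 4], so an eigenvector is (-1, -1).
General solution: c_1e^(3t)(1,2) + c_2e^(-t)(-1,-1).

p(t) = c_1e^(3t) - c_2e^(-t), q(t) = 2c_1e^(3t) - c_2e^(-t)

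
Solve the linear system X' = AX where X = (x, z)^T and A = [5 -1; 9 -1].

Coefficient matrix A = [[5, -1], [9, -1]].
Characteristic polynomial det(A - λI) = λ^2 - 4λ + 4 = 0.
Single eigenvalue λ = 2 with algebraic multiplicity 2.
Eigenvector v = (1,3); generalized eigenvector w with (A-λI)w=v is (0,-1).
General solution: e^(2t)[C_1·v + C_2·(t·v + w)].

x(t) = C_1e^(2t) + C_2te^(2t), z(t) = 3C_1e^(2t) + 3C_2te^(2t) - C_2e^(2t)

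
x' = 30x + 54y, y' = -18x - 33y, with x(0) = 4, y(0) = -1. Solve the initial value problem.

x(t) = 10e^(3t) - 6e^(-6t), y(t) = -5e^(3t) + 4e^(-6t)

Coefficient matrix A = [[30, 54], [-18, -33]].
Characteristic polynomial det(A - λI) = λ^2 + 3λ - 18 = 0.
Eigenvalues λ = 3, -6.
For λ=3: (A-λI) row 1 is [27, 54], so an eigenvector is (-2, 1).
For λ=-6: (A-λI) row 1 is [36, 54], so an eigenvector is (3, -2).
General solution: K_1e^(3t)(-2,1) + K_2e^(-6t)(3,-2).
Applying x(0)=4, y(0)=-1 gives K_1=-5, K_2=-2.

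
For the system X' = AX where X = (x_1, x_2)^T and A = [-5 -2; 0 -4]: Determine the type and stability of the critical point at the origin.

A = [[-5,-2],[0,-4]]; det(A-λI) = λ^2 + 9λ + 20.
λ = -4, -5: both negative.

stable node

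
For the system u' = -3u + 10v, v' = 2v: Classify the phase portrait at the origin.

A = [[-3,10],[0,2]]; det(A-λI) = λ^2 + λ - 6.
λ = 2, -3: opposite signs.

saddle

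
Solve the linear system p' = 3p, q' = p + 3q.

p(t) = K_2e^(3t), q(t) = K_1e^(3t) + K_2te^(3t) + 2K_2e^(3t)

Coefficient matrix A = [[3, 0], [1, 3]].
Characteristic polynomial det(A - λI) = λ^2 - 6λ + 9 = 0.
Single eigenvalue λ = 3 with algebraic multiplicity 2.
Eigenvector v = (0,1); generalized eigenvector w with (A-λI)w=v is (1,2).
General solution: e^(3t)[K_1·v + K_2·(t·v + w)].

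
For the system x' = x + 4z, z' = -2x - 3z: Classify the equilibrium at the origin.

A = [[1,4],[-2,-3]]; det(A-λI) = λ^2 + 2λ + 5.
λ = -1 ± 2i: negative real part.

stable spiral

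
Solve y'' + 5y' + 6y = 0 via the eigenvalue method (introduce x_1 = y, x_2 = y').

y(t) = c_1e^(-3t) + c_2e^(-2t)

Let x_1 = y, x_2 = y'. Then x_1' = x_2 and x_2' = -6x_1 - 5x_2.
A = [[0,1],[-6,-5]]; det(A-λI) = λ^2 + 5λ + 6.
Eigenvalues λ = -3, -2 with eigenvectors (1,-3), (1,-2).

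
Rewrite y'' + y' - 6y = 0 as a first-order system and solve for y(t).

y(t) = c_1e^(2t) + c_2e^(-3t)

Let x_1 = y, x_2 = y'. Then x_1' = x_2 and x_2' = 6x_1 - x_2.
A = [[0,1],[6,-1]]; det(A-λI) = λ^2 + λ - 6.
Eigenvalues λ = 2, -3 with eigenvectors (1,2), (1,-3).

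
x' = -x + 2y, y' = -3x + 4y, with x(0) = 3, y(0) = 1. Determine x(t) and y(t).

x(t) = -4e^(2t) + 7e^(t), y(t) = -6e^(2t) + 7e^(t)

Coefficient matrix A = [[-1, 2], [-3, 4]].
Characteristic polynomial det(A - λI) = λ^2 - 3λ + 2 = 0.
Eigenvalues λ = 2, 1.
For λ=2: (A-λI) row 1 is [-3, 2], so an eigenvector is (2, 3).
For λ=1: (A-λI) row 1 is [-2, 2], so an eigenvector is (1, 1).
General solution: K_1e^(2t)(2,3) + K_2e^(t)(1,1).
Applying x(0)=3, y(0)=1 gives K_1=-2, K_2=7.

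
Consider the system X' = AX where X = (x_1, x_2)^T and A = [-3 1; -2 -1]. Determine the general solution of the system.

Coefficient matrix A = [[-3, 1], [-2, -1]].
Characteristic polynomial det(A - λI) = λ^2 + 4λ + 5 = 0.
Eigenvalues λ = -2 ± i (complex conjugate pair).
For λ=-2+i: an eigenvector is (-1,-1) - i(0,1) = (-1, -1 - i).
A real fundamental pair from Re and Im of e^((-2+i)t)v: X_1 = e^(-2t)(cos(t)·(-1,-1) + sin(t)·(0,1)), X_2 = e^(-2t)(sin(t)·(-1,-1) - cos(t)·(0,1)).
General solution: C_1X_1 + C_2X_2.

x_1(t) = -C_1e^(-2t)cos(t) - C_2e^(-2t)sin(t), x_2(t) = C_1e^(-2t)sin(t) - C_1e^(-2t)cos(t) - C_2e^(-2t)sin(t) - C_2e^(-2t)cos(t)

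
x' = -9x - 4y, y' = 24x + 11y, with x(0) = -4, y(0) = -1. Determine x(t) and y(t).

x(t) = 9e^(3t) - 13e^(-t), y(t) = -27e^(3t) + 26e^(-t)

Coefficient matrix A = [[-9, -4], [24, 11]].
Characteristic polynomial det(A - λI) = λ^2 - 2λ - 3 = 0.
Eigenvalues λ = 3, -1.
For λ=3: (A-λI) row 1 is [-12, -4], so an eigenvector is (1, -3).
For λ=-1: (A-λI) row 1 is [-8, -4], so an eigenvector is (-1, 2).
General solution: C_1e^(3t)(1,-3) + C_2e^(-t)(-1,2).
Applying x(0)=-4, y(0)=-1 gives C_1=9, C_2=13.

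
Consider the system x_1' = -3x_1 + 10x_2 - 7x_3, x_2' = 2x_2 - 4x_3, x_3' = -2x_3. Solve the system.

Coefficient matrix A = [[-3, 10, -7], [0, 2, -4], [0, 0, -2]].
det(A - λI) = 0 gives eigenvalues λ = 2, -3, -2.
For λ=2: eigenvector (2,1,0).
For λ=-3: eigenvector (1,0,0).
For λ=-2: eigenvector (3,1,1).
General solution: C_1e^(2t)(2,1,0) + C_2e^(-3t)(1,0,0) + C_3e^(-2t)(3,1,1).

x_1(t) = 2C_1e^(2t) + C_2e^(-3t) + 3C_3e^(-2t), x_2(t) = C_1e^(2t) + C_3e^(-2t), x_3(t) = C_3e^(-2t)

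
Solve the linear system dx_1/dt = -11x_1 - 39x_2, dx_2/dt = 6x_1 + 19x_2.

Coefficient matrix A = [[-11, -39], [6, 19]].
Characteristic polynomial det(A - λI) = λ^2 - 8λ + 25 = 0.
Eigenvalues λ = 4 ± 3i (complex conjugate pair).
For λ=4+3i: an eigenvector is (-3,1) - i(2,-1) = (-3 - 2i, 1 + i).
A real fundamental pair from Re and Im of e^((4+3i)t)v: X_1 = e^(4t)(cos(3t)·(-3,1) + sin(3t)·(2,-1)), X_2 = e^(4t)(sin(3t)·(-3,1) - cos(3t)·(2,-1)).
General solution: K_1X_1 + K_2X_2.

x_1(t) = 2K_1e^(4t)sin(3t) - 3K_1e^(4t)cos(3t) - 3K_2e^(4t)sin(3t) - 2K_2e^(4t)cos(3t), x_2(t) = -K_1e^(4t)sin(3t) + K_1e^(4t)cos(3t) + K_2e^(4t)sin(3t) + K_2e^(4t)cos(3t)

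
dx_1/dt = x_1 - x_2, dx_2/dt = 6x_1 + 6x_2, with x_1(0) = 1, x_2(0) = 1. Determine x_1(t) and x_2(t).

x_1(t) = -3e^(4t) + 4e^(3t), x_2(t) = 9e^(4t) - 8e^(3t)

Coefficient matrix A = [[1, -1], [6, 6]].
Characteristic polynomial det(A - λI) = λ^2 - 7λ + 12 = 0.
Eigenvalues λ = 3, 4.
For λ=3: (A-λI) row 1 is [-2, -1], so an eigenvector is (-1, 2).
For λ=4: (A-λI) row 1 is [-3, -1], so an eigenvector is (-1, 3).
General solution: K_1e^(3t)(-1,2) + K_2e^(4t)(-1,3).
Applying x_1(0)=1, x_2(0)=1 gives K_1=-4, K_2=3.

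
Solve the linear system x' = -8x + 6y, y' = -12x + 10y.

x(t) = -c_1e^(-2t) + c_2e^(4t), y(t) = -c_1e^(-2t) + 2c_2e^(4t)

Coefficient matrix A = [[-8, 6], [-12, 10]].
Characteristic polynomial det(A - λI) = λ^2 - 2λ - 8 = 0.
Eigenvalues λ = -2, 4.
For λ=-2: (A-λI) row 1 is [-6, 6], so an eigenvector is (-1, -1).
For λ=4: (A-λI) row 1 is [-12, 6], so an eigenvector is (1, 2).
General solution: c_1e^(-2t)(-1,-1) + c_2e^(4t)(1,2).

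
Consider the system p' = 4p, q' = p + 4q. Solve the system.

Coefficient matrix A = [[4, 0], [1, 4]].
Characteristic polynomial det(A - λI) = λ^2 - 8λ + 16 = 0.
Single eigenvalue λ = 4 with algebraic multiplicity 2.
Eigenvector v = (0,1); generalized eigenvector w with (A-λI)w=v is (1,-1).
General solution: e^(4t)[c_1·v + c_2·(t·v + w)].

p(t) = c_2e^(4t), q(t) = c_1e^(4t) + c_2te^(4t) - c_2e^(4t)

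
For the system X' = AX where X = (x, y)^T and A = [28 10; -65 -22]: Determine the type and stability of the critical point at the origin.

unstable spiral

A = [[28,10],[-65,-22]]; det(A-λI) = λ^2 - 6λ + 34.
λ = 3 ± 5i: positive real part.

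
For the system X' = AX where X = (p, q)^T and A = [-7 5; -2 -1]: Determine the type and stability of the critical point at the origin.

stable spiral

A = [[-7,5],[-2,-1]]; det(A-λI) = λ^2 + 8λ + 17.
λ = -4 ± i: negative real part.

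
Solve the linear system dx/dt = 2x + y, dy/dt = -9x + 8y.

Coefficient matrix A = [[2, 1], [-9, 8]].
Characteristic polynomial det(A - λI) = λ^2 - 10λ + 25 = 0.
Single eigenvalue λ = 5 with algebraic multiplicity 2.
Eigenvector v = (-1,-3); generalized eigenvector w with (A-λI)w=v is (1,2).
General solution: e^(5t)[K_1·v + K_2·(t·v + w)].

x(t) = -K_1e^(5t) - K_2te^(5t) + K_2e^(5t), y(t) = -3K_1e^(5t) - 3K_2te^(5t) + 2K_2e^(5t)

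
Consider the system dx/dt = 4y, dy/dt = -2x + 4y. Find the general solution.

Coefficient matrix A = [[0, 4], [-2, 4]].
Characteristic polynomial det(A - λI) = λ^2 - 4λ + 8 = 0.
Eigenvalues λ = 2 ± 2i (complex conjugate pair).
For λ=2+2i: an eigenvector is (-1,0) - i(1,1) = (-1 - i, 0 - i).
A real fundamental pair from Re and Im of e^((2+2i)t)v: X_1 = e^(2t)(cos(2t)·(-1,0) + sin(2t)·(1,1)), X_2 = e^(2t)(sin(2t)·(-1,0) - cos(2t)·(1,1)).
General solution: c_1X_1 + c_2X_2.

x(t) = c_1e^(2t)sin(2t) - c_1e^(2t)cos(2t) - c_2e^(2t)sin(2t) - c_2e^(2t)cos(2t), y(t) = c_1e^(2t)sin(2t) - c_2e^(2t)cos(2t)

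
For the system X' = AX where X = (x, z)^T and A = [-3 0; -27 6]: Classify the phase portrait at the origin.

A = [[-3,0],[-27,6]]; det(A-λI) = λ^2 - 3λ - 18.
λ = -3, 6: opposite signs.

saddle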